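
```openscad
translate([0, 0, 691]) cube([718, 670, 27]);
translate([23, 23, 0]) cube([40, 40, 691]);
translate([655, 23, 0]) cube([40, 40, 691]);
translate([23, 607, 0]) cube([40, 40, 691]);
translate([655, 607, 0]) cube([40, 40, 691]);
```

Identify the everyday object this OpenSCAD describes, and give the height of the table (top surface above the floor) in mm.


A table. The table height is 718 mm.

A 718×670×27 slab sits at z = 691 on four 40 mm square posts — a table. The top surface is at 691 + 27 = 718 mm.


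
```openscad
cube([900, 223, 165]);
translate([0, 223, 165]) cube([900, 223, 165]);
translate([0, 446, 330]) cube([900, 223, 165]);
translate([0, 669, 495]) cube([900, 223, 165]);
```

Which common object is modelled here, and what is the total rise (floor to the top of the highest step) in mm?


A staircase. The total rise is 660 mm.

4 identical blocks, each offset up and back from the previous — a staircase. Each step is 165 mm tall and there are 4 of them, so the total rise is 4 × 165 = 660 mm.


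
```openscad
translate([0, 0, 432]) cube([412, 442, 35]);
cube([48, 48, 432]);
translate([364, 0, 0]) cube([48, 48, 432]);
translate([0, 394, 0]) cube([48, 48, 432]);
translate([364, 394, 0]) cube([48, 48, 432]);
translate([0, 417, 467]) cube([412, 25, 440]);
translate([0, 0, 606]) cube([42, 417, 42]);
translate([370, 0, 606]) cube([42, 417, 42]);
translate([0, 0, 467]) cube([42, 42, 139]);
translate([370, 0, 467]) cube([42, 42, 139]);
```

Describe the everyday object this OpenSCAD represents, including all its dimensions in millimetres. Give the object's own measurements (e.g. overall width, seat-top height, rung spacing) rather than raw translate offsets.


A chair. The seat is a 412×442×35 mm slab with its top at z = 467 mm, on four 48×48 mm corner legs (flush with the seat edges, standing on z = 0). A flat backrest 25 mm thick, 440 mm tall, spans the full seat width and rises from the seat top along its +y edge, rear face flush with the rear of the seat. Two armrests of 42×42 mm section run along each side from the seat's front edge to the front of the backrest, top faces 181 mm above the seat top and outer faces flush with the seat's x-edges; a 42×42 mm post under the front of each armrest stands on the seat at the front corner.


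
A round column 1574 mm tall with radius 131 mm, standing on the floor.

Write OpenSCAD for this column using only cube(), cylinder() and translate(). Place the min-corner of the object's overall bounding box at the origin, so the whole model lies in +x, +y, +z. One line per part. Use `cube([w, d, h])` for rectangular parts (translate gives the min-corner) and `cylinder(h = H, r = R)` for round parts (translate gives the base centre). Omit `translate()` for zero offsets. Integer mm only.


translate([131, 131, 0]) cylinder(h = 1574, r = 131);


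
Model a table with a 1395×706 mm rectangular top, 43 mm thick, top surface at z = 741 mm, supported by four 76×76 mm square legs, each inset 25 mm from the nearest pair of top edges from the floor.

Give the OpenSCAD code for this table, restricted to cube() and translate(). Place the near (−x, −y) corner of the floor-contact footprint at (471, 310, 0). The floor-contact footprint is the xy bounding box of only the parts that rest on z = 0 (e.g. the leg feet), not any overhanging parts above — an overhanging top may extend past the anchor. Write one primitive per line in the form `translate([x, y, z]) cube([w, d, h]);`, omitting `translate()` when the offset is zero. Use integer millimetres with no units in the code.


// leg_h = 741 - 43 = 698
translate([446, 285, 698]) cube([1395, 706, 43]);
translate([471, 310, 0]) cube([76, 76, 698]);
translate([1740, 310, 0]) cube([76, 76, 698]);
translate([471, 890, 0]) cube([76, 76, 698]);
translate([1740, 890, 0]) cube([76, 76, 698]);


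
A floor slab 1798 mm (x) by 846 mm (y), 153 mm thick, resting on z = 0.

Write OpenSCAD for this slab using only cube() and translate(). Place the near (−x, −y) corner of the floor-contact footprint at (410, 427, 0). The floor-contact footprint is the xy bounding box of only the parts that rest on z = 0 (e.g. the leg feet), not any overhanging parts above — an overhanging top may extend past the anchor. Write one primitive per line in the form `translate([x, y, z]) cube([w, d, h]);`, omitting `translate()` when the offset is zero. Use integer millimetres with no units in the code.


translate([410, 427, 0]) cube([1798, 846, 153]);


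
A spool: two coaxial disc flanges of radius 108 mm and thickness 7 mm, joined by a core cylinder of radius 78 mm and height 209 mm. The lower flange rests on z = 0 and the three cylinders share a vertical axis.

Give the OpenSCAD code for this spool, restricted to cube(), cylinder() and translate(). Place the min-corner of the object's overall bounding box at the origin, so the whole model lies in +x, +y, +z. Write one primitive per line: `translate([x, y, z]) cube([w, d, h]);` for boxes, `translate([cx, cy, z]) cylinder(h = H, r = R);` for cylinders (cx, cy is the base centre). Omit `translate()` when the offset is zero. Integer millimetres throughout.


translate([108, 108, 0]) cylinder(h = 7, r = 108);
translate([108, 108, 7]) cylinder(h = 209, r = 78);
translate([108, 108, 216]) cylinder(h = 7, r = 108);


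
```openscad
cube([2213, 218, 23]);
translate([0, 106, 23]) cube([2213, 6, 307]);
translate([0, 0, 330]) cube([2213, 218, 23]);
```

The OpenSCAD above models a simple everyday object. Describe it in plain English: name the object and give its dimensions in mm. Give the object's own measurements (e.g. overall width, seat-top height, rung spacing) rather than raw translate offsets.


An I-beam lying along x, 2213 mm long. Overall section height 353 mm. Two flanges 218 mm wide (y) and 23 mm thick, one on the floor and one at the top; a web 6 mm thick runs between them, centred on the flange width.


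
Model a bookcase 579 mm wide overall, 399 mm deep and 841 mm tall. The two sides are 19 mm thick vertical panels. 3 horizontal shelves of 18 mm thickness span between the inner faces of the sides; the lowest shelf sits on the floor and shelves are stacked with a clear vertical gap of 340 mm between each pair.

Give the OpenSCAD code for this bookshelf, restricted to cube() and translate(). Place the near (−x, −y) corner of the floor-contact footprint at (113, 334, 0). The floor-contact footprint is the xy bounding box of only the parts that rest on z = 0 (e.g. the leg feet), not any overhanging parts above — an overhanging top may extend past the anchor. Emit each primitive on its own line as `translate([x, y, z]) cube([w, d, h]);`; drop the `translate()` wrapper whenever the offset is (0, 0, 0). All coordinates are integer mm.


translate([113, 334, 0]) cube([19, 399, 841]);
translate([673, 334, 0]) cube([19, 399, 841]);
translate([132, 334, 0]) cube([541, 399, 18]);
translate([132, 334, 358]) cube([541, 399, 18]);
translate([132, 334, 716]) cube([541, 399, 18]);


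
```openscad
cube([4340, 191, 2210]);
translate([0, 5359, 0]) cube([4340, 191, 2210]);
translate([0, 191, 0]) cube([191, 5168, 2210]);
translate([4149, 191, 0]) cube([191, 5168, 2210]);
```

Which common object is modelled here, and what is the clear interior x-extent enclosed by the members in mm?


A house (or room) frame. The interior width is 3958 mm.

Four 2210 mm walls enclosing a rectangle with no floor or roof — a room or house frame. Outside width is 4340 mm and wall thickness is 191 mm, so the interior width is 4340 − 2 × 191 = 3958 mm.


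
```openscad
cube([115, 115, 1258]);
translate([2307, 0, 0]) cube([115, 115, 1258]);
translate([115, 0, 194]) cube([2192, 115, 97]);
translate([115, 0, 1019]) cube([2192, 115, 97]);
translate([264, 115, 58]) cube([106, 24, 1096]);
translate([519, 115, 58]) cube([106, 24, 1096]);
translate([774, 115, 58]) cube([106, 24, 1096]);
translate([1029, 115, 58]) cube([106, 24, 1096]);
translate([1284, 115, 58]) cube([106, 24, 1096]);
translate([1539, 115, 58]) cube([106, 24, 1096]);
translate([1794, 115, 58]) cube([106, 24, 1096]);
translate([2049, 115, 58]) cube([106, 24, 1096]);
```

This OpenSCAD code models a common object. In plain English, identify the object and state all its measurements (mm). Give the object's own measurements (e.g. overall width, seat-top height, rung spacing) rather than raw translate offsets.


A fence section. Two 115×115 mm posts, 1258 mm tall, stand on the floor with a clear span of 2192 mm between their inner faces. Two horizontal rails of 115×97 mm section span the gap between the posts with their undersides at z = 194 mm and z = 1019 mm, flush with the posts' −y face. 8 pickets, each 106 mm wide, 24 mm thick and 1096 mm tall, are fixed to the +y face of the rails with their bottoms at z = 58 mm, spaced across the span with a 149 mm gap after the −x post and between neighbouring pickets, with 152 mm left before the +x post.


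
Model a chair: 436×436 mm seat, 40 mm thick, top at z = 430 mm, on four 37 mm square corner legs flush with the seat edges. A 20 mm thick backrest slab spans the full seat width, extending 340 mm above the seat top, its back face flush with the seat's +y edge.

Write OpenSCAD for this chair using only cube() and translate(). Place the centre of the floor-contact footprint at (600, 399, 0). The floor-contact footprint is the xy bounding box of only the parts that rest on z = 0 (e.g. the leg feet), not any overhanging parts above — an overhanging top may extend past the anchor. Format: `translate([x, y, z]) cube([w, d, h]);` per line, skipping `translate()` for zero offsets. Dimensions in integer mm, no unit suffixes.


translate([382, 181, 390]) cube([436, 436, 40]);
translate([382, 181, 0]) cube([37, 37, 390]);
translate([781, 181, 0]) cube([37, 37, 390]);
translate([382, 580, 0]) cube([37, 37, 390]);
translate([781, 580, 0]) cube([37, 37, 390]);
translate([382, 597, 430]) cube([436, 20, 340]);


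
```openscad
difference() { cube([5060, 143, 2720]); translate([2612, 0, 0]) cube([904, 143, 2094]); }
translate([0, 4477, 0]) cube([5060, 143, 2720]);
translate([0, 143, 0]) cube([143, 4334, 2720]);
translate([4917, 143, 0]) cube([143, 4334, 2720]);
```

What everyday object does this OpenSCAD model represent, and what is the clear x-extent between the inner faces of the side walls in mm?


A single room. The interior width is 4774 mm.

Four walls enclosing a rectangle with a door in the front wall — a room. Outside width 5060 minus two 143 mm walls gives 4774 mm.


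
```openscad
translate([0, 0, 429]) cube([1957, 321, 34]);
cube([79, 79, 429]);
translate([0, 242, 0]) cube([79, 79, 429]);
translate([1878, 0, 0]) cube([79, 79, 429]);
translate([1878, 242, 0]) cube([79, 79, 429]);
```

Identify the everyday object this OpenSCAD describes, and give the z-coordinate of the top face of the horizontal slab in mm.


A bench. The seat-top height is 463 mm.

A long slab on four corner posts — a bench. The slab sits at z = 429 with thickness 34, so the top is 429 + 34 = 463 mm.


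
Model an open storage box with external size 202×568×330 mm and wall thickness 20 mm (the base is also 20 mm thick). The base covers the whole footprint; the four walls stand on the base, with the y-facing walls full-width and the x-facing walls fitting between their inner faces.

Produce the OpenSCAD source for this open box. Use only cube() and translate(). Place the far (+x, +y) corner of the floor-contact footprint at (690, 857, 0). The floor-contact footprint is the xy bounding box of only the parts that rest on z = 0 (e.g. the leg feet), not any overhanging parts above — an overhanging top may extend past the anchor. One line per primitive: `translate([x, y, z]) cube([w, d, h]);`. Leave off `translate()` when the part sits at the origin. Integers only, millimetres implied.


translate([488, 289, 0]) cube([202, 568, 20]);
translate([488, 289, 20]) cube([202, 20, 310]);
translate([488, 837, 20]) cube([202, 20, 310]);
translate([488, 309, 20]) cube([20, 528, 310]);
translate([670, 309, 20]) cube([20, 528, 310]);


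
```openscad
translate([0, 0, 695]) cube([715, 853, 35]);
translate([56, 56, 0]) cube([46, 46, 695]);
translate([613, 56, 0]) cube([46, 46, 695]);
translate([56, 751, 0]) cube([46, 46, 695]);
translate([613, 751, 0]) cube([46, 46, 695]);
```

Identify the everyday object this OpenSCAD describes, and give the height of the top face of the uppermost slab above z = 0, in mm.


A table. The table height is 730 mm.

A 715×853×35 slab sits at z = 695 on four 46 mm square posts — a table. The top surface is at 695 + 35 = 730 mm.


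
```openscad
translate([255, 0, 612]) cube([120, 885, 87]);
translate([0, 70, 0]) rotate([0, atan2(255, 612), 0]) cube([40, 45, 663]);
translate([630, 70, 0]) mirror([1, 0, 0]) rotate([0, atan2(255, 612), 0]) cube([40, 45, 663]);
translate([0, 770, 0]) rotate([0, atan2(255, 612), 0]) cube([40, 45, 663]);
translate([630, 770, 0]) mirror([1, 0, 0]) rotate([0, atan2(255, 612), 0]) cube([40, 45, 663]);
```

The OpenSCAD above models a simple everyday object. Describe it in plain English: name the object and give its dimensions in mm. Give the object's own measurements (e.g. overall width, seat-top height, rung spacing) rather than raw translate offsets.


A sawhorse. A 120×885×87 mm beam (x, y, z) sits on two A-frame leg pairs. Each pair is two raked legs of 40×45 mm section (45 mm along y) splaying symmetrically in x. Each leg rises 612 mm vertically over 255 mm of horizontal reach and is 663 mm long along its own axis. Every leg's outer bottom edge rests on the floor and its outer top edge meets a bottom edge of the beam — the left legs (tilting toward +x) meet the beam's −x bottom edge, the right legs (their mirror images, tilting toward −x) meet its +x bottom edge — so the leg tops tuck under the beam, the beam's underside is 612 mm above the floor, and the feet are 630 mm apart outside-to-outside with the beam centred between them. The two leg pairs are set in 70 mm from either end of the beam.


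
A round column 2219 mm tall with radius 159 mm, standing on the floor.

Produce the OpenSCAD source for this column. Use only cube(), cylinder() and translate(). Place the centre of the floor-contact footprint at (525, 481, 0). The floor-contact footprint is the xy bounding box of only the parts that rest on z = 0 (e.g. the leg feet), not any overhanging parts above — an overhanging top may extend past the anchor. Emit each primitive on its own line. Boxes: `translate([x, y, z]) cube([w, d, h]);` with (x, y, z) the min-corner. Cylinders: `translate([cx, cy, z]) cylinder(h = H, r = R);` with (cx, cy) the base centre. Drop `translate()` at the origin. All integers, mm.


translate([525, 481, 0]) cylinder(h = 2219, r = 159);


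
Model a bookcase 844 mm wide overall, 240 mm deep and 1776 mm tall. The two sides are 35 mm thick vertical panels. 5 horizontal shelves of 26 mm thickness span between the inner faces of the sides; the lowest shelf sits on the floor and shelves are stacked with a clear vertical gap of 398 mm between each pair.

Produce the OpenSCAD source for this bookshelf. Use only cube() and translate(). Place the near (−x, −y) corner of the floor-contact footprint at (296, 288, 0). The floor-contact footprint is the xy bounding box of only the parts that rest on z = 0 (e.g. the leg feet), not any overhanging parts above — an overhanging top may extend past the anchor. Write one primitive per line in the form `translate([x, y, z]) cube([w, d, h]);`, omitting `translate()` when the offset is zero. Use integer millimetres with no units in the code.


translate([296, 288, 0]) cube([35, 240, 1776]);
translate([1105, 288, 0]) cube([35, 240, 1776]);
translate([331, 288, 0]) cube([774, 240, 26]);
translate([331, 288, 424]) cube([774, 240, 26]);
translate([331, 288, 848]) cube([774, 240, 26]);
translate([331, 288, 1272]) cube([774, 240, 26]);
translate([331, 288, 1696]) cube([774, 240, 26]);


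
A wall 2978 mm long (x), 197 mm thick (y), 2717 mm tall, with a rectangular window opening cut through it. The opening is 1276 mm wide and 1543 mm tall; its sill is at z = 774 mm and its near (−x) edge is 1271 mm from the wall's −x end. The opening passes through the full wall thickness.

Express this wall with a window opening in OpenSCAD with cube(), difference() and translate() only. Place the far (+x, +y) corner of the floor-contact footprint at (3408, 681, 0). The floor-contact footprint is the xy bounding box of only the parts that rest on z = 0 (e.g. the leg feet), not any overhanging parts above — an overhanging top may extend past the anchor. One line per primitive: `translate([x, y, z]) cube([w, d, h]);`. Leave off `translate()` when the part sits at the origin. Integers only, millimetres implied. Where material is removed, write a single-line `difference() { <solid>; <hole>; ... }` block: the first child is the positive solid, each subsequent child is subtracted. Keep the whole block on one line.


difference() { translate([430, 484, 0]) cube([2978, 197, 2717]); translate([1701, 484, 774]) cube([1276, 197, 1543]); }


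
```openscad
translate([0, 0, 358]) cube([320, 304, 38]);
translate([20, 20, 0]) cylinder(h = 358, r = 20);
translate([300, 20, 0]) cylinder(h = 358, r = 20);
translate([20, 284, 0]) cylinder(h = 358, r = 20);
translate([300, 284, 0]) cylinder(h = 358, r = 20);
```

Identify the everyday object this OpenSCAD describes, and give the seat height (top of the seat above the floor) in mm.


A stool. The seat height is 396 mm.

A 320×304×38 slab at z = 358 on four corner cylinders — a stool. The seat top is 358 + 38 = 396 mm.


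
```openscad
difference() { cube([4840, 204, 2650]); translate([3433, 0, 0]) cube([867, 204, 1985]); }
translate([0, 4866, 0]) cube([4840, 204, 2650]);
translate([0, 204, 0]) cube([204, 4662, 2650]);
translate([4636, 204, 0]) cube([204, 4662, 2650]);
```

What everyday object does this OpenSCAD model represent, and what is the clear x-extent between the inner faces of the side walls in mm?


A single room. The interior width is 4432 mm.

Four walls enclosing a rectangle with a door in the front wall — a room. Outside width 4840 minus two 204 mm walls gives 4432 mm.


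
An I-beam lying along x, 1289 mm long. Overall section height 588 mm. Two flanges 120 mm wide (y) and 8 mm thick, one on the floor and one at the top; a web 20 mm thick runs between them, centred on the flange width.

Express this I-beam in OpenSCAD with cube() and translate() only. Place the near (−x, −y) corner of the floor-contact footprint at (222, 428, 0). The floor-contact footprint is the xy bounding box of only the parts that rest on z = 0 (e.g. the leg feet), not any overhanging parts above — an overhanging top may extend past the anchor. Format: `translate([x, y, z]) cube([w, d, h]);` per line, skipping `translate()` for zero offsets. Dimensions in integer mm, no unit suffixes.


translate([222, 428, 0]) cube([1289, 120, 8]);
translate([222, 478, 8]) cube([1289, 20, 572]);
translate([222, 428, 580]) cube([1289, 120, 8]);


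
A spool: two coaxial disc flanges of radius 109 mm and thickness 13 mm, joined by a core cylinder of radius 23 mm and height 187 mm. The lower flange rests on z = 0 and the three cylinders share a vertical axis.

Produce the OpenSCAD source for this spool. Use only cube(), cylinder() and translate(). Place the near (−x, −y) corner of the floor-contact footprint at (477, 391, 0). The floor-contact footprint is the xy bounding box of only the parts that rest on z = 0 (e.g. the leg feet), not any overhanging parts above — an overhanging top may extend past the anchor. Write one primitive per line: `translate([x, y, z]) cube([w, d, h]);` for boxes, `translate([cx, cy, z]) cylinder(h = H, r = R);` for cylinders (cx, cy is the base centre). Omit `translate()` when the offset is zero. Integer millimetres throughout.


translate([586, 500, 0]) cylinder(h = 13, r = 109);
translate([586, 500, 13]) cylinder(h = 187, r = 23);
translate([586, 500, 200]) cylinder(h = 13, r = 109);


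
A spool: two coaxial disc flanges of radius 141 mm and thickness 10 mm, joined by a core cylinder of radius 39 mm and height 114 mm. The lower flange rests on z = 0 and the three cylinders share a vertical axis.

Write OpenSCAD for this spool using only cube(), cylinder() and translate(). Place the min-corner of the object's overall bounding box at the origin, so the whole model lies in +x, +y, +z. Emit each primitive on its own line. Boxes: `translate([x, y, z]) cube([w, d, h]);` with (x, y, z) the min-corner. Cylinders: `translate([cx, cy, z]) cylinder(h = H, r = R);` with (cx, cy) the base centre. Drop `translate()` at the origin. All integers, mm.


translate([141, 141, 0]) cylinder(h = 10, r = 141);
translate([141, 141, 10]) cylinder(h = 114, r = 39);
translate([141, 141, 124]) cylinder(h = 10, r = 141);


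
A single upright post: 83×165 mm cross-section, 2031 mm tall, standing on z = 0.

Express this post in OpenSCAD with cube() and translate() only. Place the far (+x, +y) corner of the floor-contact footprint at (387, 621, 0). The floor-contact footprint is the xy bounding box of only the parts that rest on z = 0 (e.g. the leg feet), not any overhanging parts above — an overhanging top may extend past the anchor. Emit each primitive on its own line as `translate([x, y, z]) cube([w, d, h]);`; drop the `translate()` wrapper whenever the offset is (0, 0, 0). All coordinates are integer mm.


translate([304, 456, 0]) cube([83, 165, 2031]);


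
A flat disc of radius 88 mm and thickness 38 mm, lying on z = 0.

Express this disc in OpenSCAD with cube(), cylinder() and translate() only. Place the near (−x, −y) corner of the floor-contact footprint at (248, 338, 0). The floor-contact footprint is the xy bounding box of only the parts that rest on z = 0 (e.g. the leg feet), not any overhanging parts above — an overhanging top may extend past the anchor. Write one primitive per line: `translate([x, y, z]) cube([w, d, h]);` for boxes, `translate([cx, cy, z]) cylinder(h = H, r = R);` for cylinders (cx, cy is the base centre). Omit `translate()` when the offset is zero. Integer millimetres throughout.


translate([336, 426, 0]) cylinder(h = 38, r = 88);


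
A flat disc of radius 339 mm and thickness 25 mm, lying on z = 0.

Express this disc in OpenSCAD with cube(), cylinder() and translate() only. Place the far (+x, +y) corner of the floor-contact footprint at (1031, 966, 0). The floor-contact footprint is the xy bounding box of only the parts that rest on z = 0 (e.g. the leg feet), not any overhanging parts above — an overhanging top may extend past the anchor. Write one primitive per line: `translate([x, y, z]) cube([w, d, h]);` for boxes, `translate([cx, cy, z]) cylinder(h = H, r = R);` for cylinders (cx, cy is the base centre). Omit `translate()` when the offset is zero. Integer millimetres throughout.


translate([692, 627, 0]) cylinder(h = 25, r = 339);


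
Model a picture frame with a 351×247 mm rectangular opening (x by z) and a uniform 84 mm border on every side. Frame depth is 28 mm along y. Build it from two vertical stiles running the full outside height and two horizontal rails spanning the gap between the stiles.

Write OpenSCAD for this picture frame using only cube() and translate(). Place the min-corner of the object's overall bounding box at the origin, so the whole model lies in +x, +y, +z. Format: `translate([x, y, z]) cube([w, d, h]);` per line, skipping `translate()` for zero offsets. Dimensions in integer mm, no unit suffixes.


cube([84, 28, 415]);
translate([435, 0, 0]) cube([84, 28, 415]);
translate([84, 0, 0]) cube([351, 28, 84]);
translate([84, 0, 331]) cube([351, 28, 84]);


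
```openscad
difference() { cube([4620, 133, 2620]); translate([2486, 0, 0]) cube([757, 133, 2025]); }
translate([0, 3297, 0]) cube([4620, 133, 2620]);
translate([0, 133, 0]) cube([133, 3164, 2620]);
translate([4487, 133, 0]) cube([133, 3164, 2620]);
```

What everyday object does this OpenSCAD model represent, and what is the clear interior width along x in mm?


A single room. The interior width is 4354 mm.

Four walls enclosing a rectangle with a door in the front wall — a room. Outside width 4620 minus two 133 mm walls gives 4354 mm.


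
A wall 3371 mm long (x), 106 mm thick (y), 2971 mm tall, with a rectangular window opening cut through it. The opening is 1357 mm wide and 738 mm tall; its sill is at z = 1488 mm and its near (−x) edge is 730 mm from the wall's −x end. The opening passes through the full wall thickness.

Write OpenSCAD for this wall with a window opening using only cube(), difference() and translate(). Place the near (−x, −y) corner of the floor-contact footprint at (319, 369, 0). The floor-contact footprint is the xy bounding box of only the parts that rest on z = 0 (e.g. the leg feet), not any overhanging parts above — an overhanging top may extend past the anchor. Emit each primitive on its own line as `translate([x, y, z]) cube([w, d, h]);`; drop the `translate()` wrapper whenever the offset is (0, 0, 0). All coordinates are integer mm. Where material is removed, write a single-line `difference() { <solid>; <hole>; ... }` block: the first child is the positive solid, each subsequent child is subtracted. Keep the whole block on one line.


difference() { translate([319, 369, 0]) cube([3371, 106, 2971]); translate([1049, 369, 1488]) cube([1357, 106, 738]); }


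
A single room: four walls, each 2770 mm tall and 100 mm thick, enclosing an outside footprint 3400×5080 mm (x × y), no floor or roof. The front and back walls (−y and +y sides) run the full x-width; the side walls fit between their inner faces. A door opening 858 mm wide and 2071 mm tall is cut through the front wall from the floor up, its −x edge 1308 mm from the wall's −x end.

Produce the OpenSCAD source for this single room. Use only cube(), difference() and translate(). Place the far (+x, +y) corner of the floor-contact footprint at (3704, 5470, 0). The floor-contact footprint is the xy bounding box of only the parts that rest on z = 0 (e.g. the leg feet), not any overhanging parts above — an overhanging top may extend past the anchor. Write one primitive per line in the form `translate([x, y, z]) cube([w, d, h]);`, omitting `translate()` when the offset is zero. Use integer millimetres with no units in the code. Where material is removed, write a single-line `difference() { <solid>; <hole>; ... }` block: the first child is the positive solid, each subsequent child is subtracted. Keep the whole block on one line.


difference() { translate([304, 390, 0]) cube([3400, 100, 2770]); translate([1612, 390, 0]) cube([858, 100, 2071]); }
translate([304, 5370, 0]) cube([3400, 100, 2770]);
translate([304, 490, 0]) cube([100, 4880, 2770]);
translate([3604, 490, 0]) cube([100, 4880, 2770]);


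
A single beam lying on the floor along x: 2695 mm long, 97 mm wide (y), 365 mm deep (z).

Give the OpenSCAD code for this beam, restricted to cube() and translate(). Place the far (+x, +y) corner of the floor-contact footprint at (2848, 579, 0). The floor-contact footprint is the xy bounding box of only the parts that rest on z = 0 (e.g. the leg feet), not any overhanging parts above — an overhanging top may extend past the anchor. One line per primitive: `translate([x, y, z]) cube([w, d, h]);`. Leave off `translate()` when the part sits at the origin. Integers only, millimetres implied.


translate([153, 482, 0]) cube([2695, 97, 365]);


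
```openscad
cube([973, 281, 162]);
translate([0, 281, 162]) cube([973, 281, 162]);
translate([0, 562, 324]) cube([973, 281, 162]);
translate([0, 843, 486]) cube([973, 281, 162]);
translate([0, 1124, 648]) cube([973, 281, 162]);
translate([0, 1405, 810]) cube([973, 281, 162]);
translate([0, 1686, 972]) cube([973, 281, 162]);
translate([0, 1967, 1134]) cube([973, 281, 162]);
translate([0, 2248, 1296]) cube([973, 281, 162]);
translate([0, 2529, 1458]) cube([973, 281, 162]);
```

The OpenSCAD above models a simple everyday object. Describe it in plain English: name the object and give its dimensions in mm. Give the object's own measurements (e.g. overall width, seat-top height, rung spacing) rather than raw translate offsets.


A straight staircase of 10 solid steps. Each step is 973 mm wide (x), 281 mm deep (y, the going) and 162 mm tall (the rise). The first step rests on the floor; each subsequent step sits one going further in +y and one rise higher in +z, directly behind and above the previous step with no overlap.


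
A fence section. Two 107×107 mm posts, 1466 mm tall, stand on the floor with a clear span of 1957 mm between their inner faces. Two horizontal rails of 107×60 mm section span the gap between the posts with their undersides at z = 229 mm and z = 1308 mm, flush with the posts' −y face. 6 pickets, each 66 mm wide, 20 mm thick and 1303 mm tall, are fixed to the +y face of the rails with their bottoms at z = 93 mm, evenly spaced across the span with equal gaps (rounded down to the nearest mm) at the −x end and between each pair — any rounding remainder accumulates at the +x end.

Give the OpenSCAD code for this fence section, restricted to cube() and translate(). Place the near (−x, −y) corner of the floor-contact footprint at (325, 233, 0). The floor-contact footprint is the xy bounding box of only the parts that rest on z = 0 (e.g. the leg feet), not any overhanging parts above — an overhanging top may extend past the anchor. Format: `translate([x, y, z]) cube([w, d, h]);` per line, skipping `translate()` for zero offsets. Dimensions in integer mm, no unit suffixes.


translate([325, 233, 0]) cube([107, 107, 1466]);
translate([2389, 233, 0]) cube([107, 107, 1466]);
translate([432, 233, 229]) cube([1957, 107, 60]);
translate([432, 233, 1308]) cube([1957, 107, 60]);
translate([655, 340, 93]) cube([66, 20, 1303]);
translate([944, 340, 93]) cube([66, 20, 1303]);
translate([1233, 340, 93]) cube([66, 20, 1303]);
translate([1522, 340, 93]) cube([66, 20, 1303]);
translate([1811, 340, 93]) cube([66, 20, 1303]);
translate([2100, 340, 93]) cube([66, 20, 1303]);


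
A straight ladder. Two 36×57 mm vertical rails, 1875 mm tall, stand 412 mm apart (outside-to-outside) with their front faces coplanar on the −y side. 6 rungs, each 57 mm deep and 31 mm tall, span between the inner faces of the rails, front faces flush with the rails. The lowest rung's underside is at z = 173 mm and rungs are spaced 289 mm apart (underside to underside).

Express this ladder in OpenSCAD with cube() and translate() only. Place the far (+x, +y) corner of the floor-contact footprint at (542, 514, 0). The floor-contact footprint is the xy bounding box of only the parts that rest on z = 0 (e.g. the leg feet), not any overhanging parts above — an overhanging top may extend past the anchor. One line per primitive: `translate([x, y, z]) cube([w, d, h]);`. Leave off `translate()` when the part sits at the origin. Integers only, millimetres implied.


translate([130, 457, 0]) cube([36, 57, 1875]);
translate([506, 457, 0]) cube([36, 57, 1875]);
translate([166, 457, 173]) cube([340, 57, 31]);
translate([166, 457, 462]) cube([340, 57, 31]);
translate([166, 457, 751]) cube([340, 57, 31]);
translate([166, 457, 1040]) cube([340, 57, 31]);
translate([166, 457, 1329]) cube([340, 57, 31]);
translate([166, 457, 1618]) cube([340, 57, 31]);


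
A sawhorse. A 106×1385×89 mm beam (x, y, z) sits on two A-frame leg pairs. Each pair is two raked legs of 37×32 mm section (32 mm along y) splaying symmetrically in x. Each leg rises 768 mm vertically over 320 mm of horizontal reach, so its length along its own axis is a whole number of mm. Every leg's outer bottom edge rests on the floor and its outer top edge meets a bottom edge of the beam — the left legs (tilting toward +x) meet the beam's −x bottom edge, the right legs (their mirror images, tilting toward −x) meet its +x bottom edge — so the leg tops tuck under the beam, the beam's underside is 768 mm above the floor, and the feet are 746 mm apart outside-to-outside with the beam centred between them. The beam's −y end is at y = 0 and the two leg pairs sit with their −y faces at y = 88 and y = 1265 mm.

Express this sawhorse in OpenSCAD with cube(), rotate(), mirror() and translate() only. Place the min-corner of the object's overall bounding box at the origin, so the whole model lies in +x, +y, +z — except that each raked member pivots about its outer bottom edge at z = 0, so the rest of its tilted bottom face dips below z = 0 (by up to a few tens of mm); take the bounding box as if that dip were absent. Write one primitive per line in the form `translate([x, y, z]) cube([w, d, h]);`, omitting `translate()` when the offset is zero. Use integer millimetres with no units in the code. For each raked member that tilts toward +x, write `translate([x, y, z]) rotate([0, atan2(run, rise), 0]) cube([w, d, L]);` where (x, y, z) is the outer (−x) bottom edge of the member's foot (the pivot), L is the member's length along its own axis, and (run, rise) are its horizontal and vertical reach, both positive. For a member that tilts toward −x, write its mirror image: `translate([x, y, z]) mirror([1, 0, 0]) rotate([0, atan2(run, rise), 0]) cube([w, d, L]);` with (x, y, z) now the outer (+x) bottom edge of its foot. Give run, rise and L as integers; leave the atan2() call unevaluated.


// leg length = √(320² + 768²) = 832
// right-leg outer foot x = 2·320 + 106 = 746
// beam min-corner = (320, 0, 768)
translate([320, 0, 768]) cube([106, 1385, 89]);
translate([0, 88, 0]) rotate([0, atan2(320, 768), 0]) cube([37, 32, 832]);
translate([746, 88, 0]) mirror([1, 0, 0]) rotate([0, atan2(320, 768), 0]) cube([37, 32, 832]);
translate([0, 1265, 0]) rotate([0, atan2(320, 768), 0]) cube([37, 32, 832]);
translate([746, 1265, 0]) mirror([1, 0, 0]) rotate([0, atan2(320, 768), 0]) cube([37, 32, 832]);


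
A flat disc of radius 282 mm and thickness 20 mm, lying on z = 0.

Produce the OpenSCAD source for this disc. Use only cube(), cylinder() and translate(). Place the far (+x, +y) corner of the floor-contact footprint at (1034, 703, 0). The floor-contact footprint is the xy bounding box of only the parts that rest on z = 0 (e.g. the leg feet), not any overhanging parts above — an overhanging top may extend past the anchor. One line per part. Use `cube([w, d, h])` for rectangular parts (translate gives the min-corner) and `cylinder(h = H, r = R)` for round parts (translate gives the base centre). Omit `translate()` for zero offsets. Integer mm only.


translate([752, 421, 0]) cylinder(h = 20, r = 282);


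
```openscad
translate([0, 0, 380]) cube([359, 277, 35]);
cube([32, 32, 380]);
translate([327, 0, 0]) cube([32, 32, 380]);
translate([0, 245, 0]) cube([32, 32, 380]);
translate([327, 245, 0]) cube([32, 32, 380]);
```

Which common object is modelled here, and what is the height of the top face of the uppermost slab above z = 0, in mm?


A stool. The seat height is 415 mm.

A 359×277×35 slab at z = 380 on four corner posts — a stool. The seat top is 380 + 35 = 415 mm.


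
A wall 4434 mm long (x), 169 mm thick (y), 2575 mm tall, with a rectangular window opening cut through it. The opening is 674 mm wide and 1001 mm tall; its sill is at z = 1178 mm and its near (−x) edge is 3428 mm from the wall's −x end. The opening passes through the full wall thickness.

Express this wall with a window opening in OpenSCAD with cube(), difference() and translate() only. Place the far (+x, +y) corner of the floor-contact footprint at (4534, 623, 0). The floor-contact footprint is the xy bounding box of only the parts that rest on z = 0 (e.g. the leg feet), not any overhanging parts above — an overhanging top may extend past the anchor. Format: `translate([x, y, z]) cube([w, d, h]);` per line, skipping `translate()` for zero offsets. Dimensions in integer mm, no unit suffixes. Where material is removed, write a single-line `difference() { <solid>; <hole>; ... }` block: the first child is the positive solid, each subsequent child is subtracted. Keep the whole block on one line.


difference() { translate([100, 454, 0]) cube([4434, 169, 2575]); translate([3528, 454, 1178]) cube([674, 169, 1001]); }


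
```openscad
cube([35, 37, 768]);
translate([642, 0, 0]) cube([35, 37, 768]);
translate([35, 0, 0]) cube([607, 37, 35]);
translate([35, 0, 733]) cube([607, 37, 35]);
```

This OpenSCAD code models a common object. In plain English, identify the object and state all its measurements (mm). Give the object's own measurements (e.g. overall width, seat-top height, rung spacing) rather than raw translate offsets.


A rectangular picture frame lying in the x–z plane (depth along y). The opening is 607 mm wide (x) by 698 mm tall (z), surrounded by a border 35 mm wide on all four sides. The frame is 37 mm deep and is made of two full-height vertical stiles with two horizontal rails fitted between them.


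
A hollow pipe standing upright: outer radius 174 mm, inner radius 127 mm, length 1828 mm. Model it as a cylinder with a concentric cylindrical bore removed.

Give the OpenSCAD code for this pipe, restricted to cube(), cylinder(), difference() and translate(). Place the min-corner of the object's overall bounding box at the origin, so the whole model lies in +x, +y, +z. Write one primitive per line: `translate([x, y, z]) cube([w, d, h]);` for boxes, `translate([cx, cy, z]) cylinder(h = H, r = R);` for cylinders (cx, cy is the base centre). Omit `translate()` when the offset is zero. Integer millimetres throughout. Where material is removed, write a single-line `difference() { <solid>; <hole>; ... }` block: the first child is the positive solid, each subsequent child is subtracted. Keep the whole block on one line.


difference() { translate([174, 174, 0]) cylinder(h = 1828, r = 174); translate([174, 174, 0]) cylinder(h = 1828, r = 127); }


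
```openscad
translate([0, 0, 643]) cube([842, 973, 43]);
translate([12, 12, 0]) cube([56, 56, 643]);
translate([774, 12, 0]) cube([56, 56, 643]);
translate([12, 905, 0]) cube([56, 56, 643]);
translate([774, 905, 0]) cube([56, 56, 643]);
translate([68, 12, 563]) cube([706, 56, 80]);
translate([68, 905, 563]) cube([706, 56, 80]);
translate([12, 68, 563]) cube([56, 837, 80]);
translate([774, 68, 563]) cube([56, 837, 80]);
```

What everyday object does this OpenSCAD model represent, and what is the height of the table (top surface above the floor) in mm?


A table. The table height is 686 mm.

A 842×973×43 slab sits at z = 643 on four 56 mm square posts — a table. The top surface is at 643 + 43 = 686 mm.


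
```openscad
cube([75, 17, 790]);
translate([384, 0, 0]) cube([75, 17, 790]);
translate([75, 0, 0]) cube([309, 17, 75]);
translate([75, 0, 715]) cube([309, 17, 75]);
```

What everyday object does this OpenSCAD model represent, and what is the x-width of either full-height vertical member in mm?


A picture frame. The border width is 75 mm.

Four thin pieces enclosing a rectangular opening — a picture frame. The two full-height stiles are 790 mm tall; the top rail sits at z = 715 and is 75 mm tall, so the border above the opening is 790 − 715 = 75 mm, matching the stile x-width.


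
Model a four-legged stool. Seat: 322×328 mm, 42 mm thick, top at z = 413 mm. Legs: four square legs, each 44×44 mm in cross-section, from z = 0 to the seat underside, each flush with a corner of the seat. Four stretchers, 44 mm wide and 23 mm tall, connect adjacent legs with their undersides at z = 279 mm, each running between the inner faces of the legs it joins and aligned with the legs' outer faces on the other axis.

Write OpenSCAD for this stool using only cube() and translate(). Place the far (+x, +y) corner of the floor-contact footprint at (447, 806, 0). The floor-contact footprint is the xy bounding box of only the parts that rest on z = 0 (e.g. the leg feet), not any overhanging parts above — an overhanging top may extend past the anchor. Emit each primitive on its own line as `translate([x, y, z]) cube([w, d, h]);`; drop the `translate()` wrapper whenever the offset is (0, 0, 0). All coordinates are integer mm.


translate([125, 478, 371]) cube([322, 328, 42]);
translate([125, 478, 0]) cube([44, 44, 371]);
translate([403, 478, 0]) cube([44, 44, 371]);
translate([125, 762, 0]) cube([44, 44, 371]);
translate([403, 762, 0]) cube([44, 44, 371]);
translate([169, 478, 279]) cube([234, 44, 23]);
translate([169, 762, 279]) cube([234, 44, 23]);
translate([125, 522, 279]) cube([44, 240, 23]);
translate([403, 522, 279]) cube([44, 240, 23]);
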